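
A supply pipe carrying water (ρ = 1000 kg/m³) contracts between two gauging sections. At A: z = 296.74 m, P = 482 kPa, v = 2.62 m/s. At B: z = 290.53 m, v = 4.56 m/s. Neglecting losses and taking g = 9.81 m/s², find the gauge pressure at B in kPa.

P₂ ≈ 536 kPa

Pressure head at A: ψ₁ = P₁/(ρg) = 482×1000 / (1000 × 9.81) = 49.13 m.
Velocity heads: v₁²/2g = 2.62²/19.62 = 0.350 m; v₂²/2g = 4.56²/19.62 = 1.060 m.
Total head H = z₁ + ψ₁ + v₁²/2g = 296.74 + 49.13 + 0.350 = 346.22 m.
ψ₂ = H − z₂ − v₂²/2g = 346.22 − 290.53 − 1.060 = 54.63 m.
P₂ = ρgψ₂ = 1000 × 9.81 × 54.63 ≈ 536 kPa.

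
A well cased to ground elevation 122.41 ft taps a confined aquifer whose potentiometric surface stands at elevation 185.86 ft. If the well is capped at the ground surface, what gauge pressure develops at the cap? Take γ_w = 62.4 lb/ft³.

Head above the cap: Δh = 185.86 − 122.41 = 63.45 ft.
P = γΔh/144 = 62.4 × 63.45 / 144 = 27.5 psi.

P ≈ 27.5 psi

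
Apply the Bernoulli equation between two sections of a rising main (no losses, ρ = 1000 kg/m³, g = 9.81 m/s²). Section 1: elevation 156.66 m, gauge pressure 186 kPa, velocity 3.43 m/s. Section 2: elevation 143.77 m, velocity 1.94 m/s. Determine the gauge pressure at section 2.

P₂ ≈ 316 kPa

Pressure head at 1: ψ₁ = P₁/(ρg) = 186×1000 / (1000 × 9.81) = 18.96 m.
Velocity heads: v₁²/2g = 3.43²/19.62 = 0.600 m; v₂²/2g = 1.94²/19.62 = 0.192 m.
Total head H = z₁ + ψ₁ + v₁²/2g = 156.66 + 18.96 + 0.600 = 176.22 m.
ψ₂ = H − z₂ − v₂²/2g = 176.22 − 143.77 − 0.192 = 32.26 m.
P₂ = ρgψ₂ = 1000 × 9.81 × 32.26 ≈ 316 kPa.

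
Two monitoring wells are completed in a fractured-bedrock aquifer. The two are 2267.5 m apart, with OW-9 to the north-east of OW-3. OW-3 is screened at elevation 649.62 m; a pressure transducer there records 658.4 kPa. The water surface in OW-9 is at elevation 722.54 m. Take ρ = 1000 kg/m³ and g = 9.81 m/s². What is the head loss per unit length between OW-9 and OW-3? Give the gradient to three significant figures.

i ≈ 0.00256 m/m

Pressure head at OW-3: ψ = P/(ρg) = 658.4×1000 / (1000 × 9.81) = 67.12 m.
Total head at OW-3: h = z + ψ = 649.62 + 67.12 = 716.74 m.
Total head at OW-9: h = 722.54 m (water level in the piezometer is the total head).
Head difference: h(OW-3) − h(OW-9) = 716.74 − 722.54 = -5.80 m.
Hydraulic gradient: i = |Δh| / L = 5.80 / 2267.5 = 0.00256.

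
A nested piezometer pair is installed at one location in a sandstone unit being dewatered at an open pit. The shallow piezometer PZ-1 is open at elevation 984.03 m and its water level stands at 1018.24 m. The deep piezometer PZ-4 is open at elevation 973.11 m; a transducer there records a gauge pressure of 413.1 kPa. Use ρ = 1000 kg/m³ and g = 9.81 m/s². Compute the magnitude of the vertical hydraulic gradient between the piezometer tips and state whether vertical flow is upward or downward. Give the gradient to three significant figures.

Total head at PZ-1: h = 1018.24 m (water level in the standpipe).
Pressure head at PZ-4: ψ = P/(ρg) = 413.1×1000 / (1000 × 9.81) = 42.11 m.
Total head at PZ-4: h = z + ψ = 973.11 + 42.11 = 1015.22 m.
Δh = h(PZ-1) − h(PZ-4) = 1018.24 − 1015.22 = 3.02 m.
Vertical separation Δz = 984.03 − 973.11 = 10.92 m.
|i_v| = |Δh| / Δz = 3.02 / 10.92 = 0.277.
Head is higher in the shallow piezometer, so vertical flow is downward (recharge condition).

|i_v| ≈ 0.277; vertical flow is downward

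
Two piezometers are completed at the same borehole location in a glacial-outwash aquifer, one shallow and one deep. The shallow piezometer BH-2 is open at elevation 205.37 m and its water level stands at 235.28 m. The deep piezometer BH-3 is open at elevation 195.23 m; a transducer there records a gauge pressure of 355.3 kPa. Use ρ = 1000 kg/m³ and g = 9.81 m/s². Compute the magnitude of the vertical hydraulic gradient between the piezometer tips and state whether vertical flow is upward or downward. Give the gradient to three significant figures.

|i_v| ≈ 0.378; vertical flow is downward

Total head at BH-2: h = 235.28 m (water level in the standpipe).
Pressure head at BH-3: ψ = P/(ρg) = 355.3×1000 / (1000 × 9.81) = 36.22 m.
Total head at BH-3: h = z + ψ = 195.23 + 36.22 = 231.45 m.
Δh = h(BH-2) − h(BH-3) = 235.28 − 231.45 = 3.83 m.
Vertical separation Δz = 205.37 − 195.23 = 10.14 m.
|i_v| = |Δh| / Δz = 3.83 / 10.14 = 0.378.
Head is higher in the shallow piezometer, so vertical flow is downward (recharge condition).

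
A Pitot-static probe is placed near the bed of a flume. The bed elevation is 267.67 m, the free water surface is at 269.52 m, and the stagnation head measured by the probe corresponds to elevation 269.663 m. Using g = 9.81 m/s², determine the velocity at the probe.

v ≈ 1.68 m/s

Near the bed, under hydrostatic conditions, the piezometric head (z + ψ) equals the free-surface elevation, 269.52 m.
Velocity head = total − piezometric = 269.663 − 269.52 = 0.143 m.
v = √(2g·h_v) = √(2 × 9.81 × 0.143) = 1.68 m/s.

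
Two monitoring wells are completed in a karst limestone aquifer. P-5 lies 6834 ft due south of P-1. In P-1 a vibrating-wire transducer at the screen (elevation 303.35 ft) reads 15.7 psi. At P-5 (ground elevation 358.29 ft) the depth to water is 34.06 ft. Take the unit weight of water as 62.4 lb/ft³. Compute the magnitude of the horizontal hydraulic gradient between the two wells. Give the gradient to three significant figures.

i ≈ 0.00225

Pressure head at P-1: ψ = 144·P/γ = 144 × 15.7 / 62.4 = 36.23 ft.
Total head at P-1: h = z + ψ = 303.35 + 36.23 = 339.58 ft.
Total head at P-5: h = 358.29 − 34.06 = 324.23 ft.
Head difference: h(P-1) − h(P-5) = 339.58 − 324.23 = 15.35 ft.
Hydraulic gradient: i = |Δh| / L = 15.35 / 6834 = 0.00225.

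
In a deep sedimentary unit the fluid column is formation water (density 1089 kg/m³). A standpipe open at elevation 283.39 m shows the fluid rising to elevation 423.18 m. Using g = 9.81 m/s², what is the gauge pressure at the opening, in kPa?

Pressure head ψ = h − z = 423.18 − 283.39 = 139.79 m.
P = ρgψ = 1089 × 9.81 × 139.79 = 1493389 Pa ≈ 1490 kPa.

P ≈ 1490 kPa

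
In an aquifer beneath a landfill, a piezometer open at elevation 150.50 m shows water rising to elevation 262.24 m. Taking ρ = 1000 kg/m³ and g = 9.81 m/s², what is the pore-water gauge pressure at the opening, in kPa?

Pressure head ψ = h − z = 262.24 − 150.50 = 111.74 m.
P = ρgψ = 1000 × 9.81 × 111.74 = 1096169 Pa ≈ 1100 kPa.

P ≈ 1100 kPa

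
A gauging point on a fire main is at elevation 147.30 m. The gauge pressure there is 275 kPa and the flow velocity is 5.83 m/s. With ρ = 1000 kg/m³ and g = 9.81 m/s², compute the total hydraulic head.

h ≈ 177.06 m

Pressure head ψ = P/(ρg) = 275×1000 / (1000 × 9.81) = 28.03 m.
Velocity head = v²/(2g) = 5.83² / (2 × 9.81) = 1.732 m.
h = z + ψ + v²/(2g) = 147.30 + 28.03 + 1.732 = 177.06 m.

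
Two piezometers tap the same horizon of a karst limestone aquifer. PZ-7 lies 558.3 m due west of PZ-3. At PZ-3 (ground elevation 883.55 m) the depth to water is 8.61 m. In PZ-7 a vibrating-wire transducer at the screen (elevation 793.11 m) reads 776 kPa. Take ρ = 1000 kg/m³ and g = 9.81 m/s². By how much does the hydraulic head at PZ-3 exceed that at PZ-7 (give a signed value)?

Total head at PZ-3: h = 883.55 − 8.61 = 874.94 m.
Pressure head at PZ-7: ψ = P/(ρg) = 776×1000 / (1000 × 9.81) = 79.10 m.
Total head at PZ-7: h = z + ψ = 793.11 + 79.10 = 872.21 m.
Head difference: h(PZ-3) − h(PZ-7) = 874.94 − 872.21 = 2.73 m.

Δh ≈ 2.73 m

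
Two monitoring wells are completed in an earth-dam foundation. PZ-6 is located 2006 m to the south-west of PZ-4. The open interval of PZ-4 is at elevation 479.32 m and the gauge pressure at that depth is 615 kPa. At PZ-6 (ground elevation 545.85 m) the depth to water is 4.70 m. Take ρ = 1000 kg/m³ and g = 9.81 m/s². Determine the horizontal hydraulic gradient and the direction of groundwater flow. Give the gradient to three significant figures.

Pressure head at PZ-4: ψ = P/(ρg) = 615×1000 / (1000 × 9.81) = 62.69 m.
Total head at PZ-4: h = z + ψ = 479.32 + 62.69 = 542.01 m.
Total head at PZ-6: h = 545.85 − 4.70 = 541.15 m.
Head difference: h(PZ-4) − h(PZ-6) = 542.01 − 541.15 = 0.86 m.
Hydraulic gradient: i = |Δh| / L = 0.86 / 2006 = 0.000429.
Flow is from higher to lower head: from PZ-4 toward PZ-6, i.e. toward the south-west.

i ≈ 0.000429; groundwater flows toward the south-west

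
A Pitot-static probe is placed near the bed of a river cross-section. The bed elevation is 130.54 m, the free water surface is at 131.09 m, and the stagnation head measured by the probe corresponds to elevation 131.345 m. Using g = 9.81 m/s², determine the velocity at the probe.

Near the bed, under hydrostatic conditions, the piezometric head (z + ψ) equals the free-surface elevation, 131.09 m.
Velocity head = total − piezometric = 131.345 − 131.09 = 0.255 m.
v = √(2g·h_v) = √(2 × 9.81 × 0.255) = 2.24 m/s.

v ≈ 2.24 m/s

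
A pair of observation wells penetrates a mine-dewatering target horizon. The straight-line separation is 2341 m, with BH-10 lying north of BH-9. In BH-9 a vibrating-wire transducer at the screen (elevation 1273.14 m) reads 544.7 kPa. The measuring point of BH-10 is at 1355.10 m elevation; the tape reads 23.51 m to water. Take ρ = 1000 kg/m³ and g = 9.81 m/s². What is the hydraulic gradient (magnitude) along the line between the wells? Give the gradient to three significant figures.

i ≈ 0.00125

Pressure head at BH-9: ψ = P/(ρg) = 544.7×1000 / (1000 × 9.81) = 55.52 m.
Total head at BH-9: h = z + ψ = 1273.14 + 55.52 = 1328.66 m.
Total head at BH-10: h = 1355.10 − 23.51 = 1331.59 m.
Head difference: h(BH-9) − h(BH-10) = 1328.66 − 1331.59 = -2.93 m.
Hydraulic gradient: i = |Δh| / L = 2.93 / 2341 = 0.00125.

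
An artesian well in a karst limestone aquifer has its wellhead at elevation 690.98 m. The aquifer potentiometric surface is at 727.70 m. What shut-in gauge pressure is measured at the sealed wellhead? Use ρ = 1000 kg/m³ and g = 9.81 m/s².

P ≈ 360 kPa

Head above the cap: Δh = 727.70 − 690.98 = 36.72 m.
P = ρgΔh = 1000 × 9.81 × 36.72 = 360223 Pa ≈ 360 kPa.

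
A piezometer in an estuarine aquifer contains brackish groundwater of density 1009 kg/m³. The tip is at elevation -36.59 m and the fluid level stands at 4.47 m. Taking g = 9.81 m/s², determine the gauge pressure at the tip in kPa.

Pressure head ψ = h − z = 4.47 − (-36.59) = 41.06 m.
P = ρgψ = 1009 × 9.81 × 41.06 = 406424 Pa ≈ 406 kPa.

P ≈ 406 kPa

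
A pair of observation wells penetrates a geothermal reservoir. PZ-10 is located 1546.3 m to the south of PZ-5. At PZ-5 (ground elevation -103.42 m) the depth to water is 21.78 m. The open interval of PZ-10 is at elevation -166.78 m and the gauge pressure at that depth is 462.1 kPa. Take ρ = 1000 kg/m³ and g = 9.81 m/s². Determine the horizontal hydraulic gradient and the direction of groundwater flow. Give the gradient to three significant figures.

i ≈ 0.00357; groundwater flows toward the north

Total head at PZ-5: h = -103.42 − 21.78 = -125.20 m.
Pressure head at PZ-10: ψ = P/(ρg) = 462.1×1000 / (1000 × 9.81) = 47.10 m.
Total head at PZ-10: h = z + ψ = -166.78 + 47.10 = -119.68 m.
Head difference: h(PZ-5) − h(PZ-10) = -125.20 − (-119.68) = -5.52 m.
Hydraulic gradient: i = |Δh| / L = 5.52 / 1546.3 = 0.00357.
Flow is from higher to lower head: from PZ-10 toward PZ-5, i.e. toward the north.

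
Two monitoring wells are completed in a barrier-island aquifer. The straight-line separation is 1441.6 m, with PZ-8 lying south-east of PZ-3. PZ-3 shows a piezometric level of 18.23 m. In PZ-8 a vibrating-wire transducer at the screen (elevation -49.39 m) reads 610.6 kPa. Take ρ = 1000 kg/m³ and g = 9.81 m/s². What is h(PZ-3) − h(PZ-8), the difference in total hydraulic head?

Total head at PZ-3: h = 18.23 m (water level in the piezometer is the total head).
Pressure head at PZ-8: ψ = P/(ρg) = 610.6×1000 / (1000 × 9.81) = 62.24 m.
Total head at PZ-8: h = z + ψ = -49.39 + 62.24 = 12.85 m.
Head difference: h(PZ-3) − h(PZ-8) = 18.23 − 12.85 = 5.38 m.

Δh ≈ 5.38 m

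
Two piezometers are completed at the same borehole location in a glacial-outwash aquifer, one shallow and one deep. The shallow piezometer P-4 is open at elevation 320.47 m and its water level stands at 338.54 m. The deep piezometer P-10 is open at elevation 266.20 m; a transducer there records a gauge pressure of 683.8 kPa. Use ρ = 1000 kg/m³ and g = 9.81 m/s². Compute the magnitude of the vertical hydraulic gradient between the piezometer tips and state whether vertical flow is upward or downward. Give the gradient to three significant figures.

|i_v| ≈ 0.0486; vertical flow is downward

Total head at P-4: h = 338.54 m (water level in the standpipe).
Pressure head at P-10: ψ = P/(ρg) = 683.8×1000 / (1000 × 9.81) = 69.70 m.
Total head at P-10: h = z + ψ = 266.20 + 69.70 = 335.90 m.
Δh = h(P-4) − h(P-10) = 338.54 − 335.90 = 2.64 m.
Vertical separation Δz = 320.47 − 266.20 = 54.27 m.
|i_v| = |Δh| / Δz = 2.64 / 54.27 = 0.0486.
Head is higher in the shallow piezometer, so vertical flow is downward (recharge condition).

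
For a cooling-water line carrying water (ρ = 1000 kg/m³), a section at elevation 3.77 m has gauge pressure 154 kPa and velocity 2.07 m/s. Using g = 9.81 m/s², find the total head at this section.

h ≈ 19.69 m

Pressure head ψ = P/(ρg) = 154×1000 / (1000 × 9.81) = 15.70 m.
Velocity head = v²/(2g) = 2.07² / (2 × 9.81) = 0.218 m.
h = z + ψ + v²/(2g) = 3.77 + 15.70 + 0.218 = 19.69 m.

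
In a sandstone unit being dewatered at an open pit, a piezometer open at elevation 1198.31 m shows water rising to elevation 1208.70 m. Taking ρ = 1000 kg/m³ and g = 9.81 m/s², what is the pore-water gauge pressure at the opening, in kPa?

Pressure head ψ = h − z = 1208.70 − 1198.31 = 10.39 m.
P = ρgψ = 1000 × 9.81 × 10.39 = 101926 Pa ≈ 102 kPa.

P ≈ 102 kPa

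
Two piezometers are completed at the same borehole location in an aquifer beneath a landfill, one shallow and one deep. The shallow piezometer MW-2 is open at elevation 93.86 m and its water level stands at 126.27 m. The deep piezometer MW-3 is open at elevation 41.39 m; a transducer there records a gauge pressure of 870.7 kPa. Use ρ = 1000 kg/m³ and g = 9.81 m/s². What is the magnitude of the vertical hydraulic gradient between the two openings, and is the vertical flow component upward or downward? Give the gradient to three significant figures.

Total head at MW-2: h = 126.27 m (water level in the standpipe).
Pressure head at MW-3: ψ = P/(ρg) = 870.7×1000 / (1000 × 9.81) = 88.76 m.
Total head at MW-3: h = z + ψ = 41.39 + 88.76 = 130.15 m.
Δh = h(MW-2) − h(MW-3) = 126.27 − 130.15 = -3.88 m.
Vertical separation Δz = 93.86 − 41.39 = 52.47 m.
|i_v| = |Δh| / Δz = 3.88 / 52.47 = 0.0739.
Head is higher in the deep piezometer, so vertical flow is upward (discharge condition).

|i_v| ≈ 0.0739; vertical flow is upward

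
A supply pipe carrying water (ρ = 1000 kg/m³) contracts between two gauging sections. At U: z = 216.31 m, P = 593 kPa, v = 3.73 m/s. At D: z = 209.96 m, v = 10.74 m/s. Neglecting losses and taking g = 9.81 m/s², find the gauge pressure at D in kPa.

P₂ ≈ 605 kPa

Pressure head at U: ψ₁ = P₁/(ρg) = 593×1000 / (1000 × 9.81) = 60.45 m.
Velocity heads: v₁²/2g = 3.73²/19.62 = 0.709 m; v₂²/2g = 10.74²/19.62 = 5.879 m.
Total head H = z₁ + ψ₁ + v₁²/2g = 216.31 + 60.45 + 0.709 = 277.47 m.
ψ₂ = H − z₂ − v₂²/2g = 277.47 − 209.96 − 5.879 = 61.63 m.
P₂ = ρgψ₂ = 1000 × 9.81 × 61.63 ≈ 605 kPa.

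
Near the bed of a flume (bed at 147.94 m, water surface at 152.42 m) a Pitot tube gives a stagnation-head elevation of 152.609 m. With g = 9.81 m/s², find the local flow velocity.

v ≈ 1.93 m/s

Near the bed, under hydrostatic conditions, the piezometric head (z + ψ) equals the free-surface elevation, 152.42 m.
Velocity head = total − piezometric = 152.609 − 152.42 = 0.189 m.
v = √(2g·h_v) = √(2 × 9.81 × 0.189) = 1.93 m/s.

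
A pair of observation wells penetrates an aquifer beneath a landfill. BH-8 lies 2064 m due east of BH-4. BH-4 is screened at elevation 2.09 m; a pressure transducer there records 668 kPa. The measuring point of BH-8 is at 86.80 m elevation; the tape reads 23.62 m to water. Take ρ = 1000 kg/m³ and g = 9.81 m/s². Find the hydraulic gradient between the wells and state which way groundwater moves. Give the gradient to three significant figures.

i ≈ 0.00339; groundwater flows toward the east

Pressure head at BH-4: ψ = P/(ρg) = 668×1000 / (1000 × 9.81) = 68.09 m.
Total head at BH-4: h = z + ψ = 2.09 + 68.09 = 70.18 m.
Total head at BH-8: h = 86.80 − 23.62 = 63.18 m.
Head difference: h(BH-4) − h(BH-8) = 70.18 − 63.18 = 7.00 m.
Hydraulic gradient: i = |Δh| / L = 7.00 / 2064 = 0.00339.
Flow is from higher to lower head: from BH-4 toward BH-8, i.e. toward the east.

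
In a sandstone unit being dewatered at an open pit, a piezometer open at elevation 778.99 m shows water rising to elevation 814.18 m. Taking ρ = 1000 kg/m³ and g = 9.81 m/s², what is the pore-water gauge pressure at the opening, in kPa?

P ≈ 345 kPa

Pressure head ψ = h − z = 814.18 − 778.99 = 35.19 m.
P = ρgψ = 1000 × 9.81 × 35.19 = 345214 Pa ≈ 345 kPa.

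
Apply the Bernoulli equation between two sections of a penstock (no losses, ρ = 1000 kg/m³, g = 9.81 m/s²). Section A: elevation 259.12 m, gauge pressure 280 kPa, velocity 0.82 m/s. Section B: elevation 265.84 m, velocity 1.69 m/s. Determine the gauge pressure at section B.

Pressure head at A: ψ₁ = P₁/(ρg) = 280×1000 / (1000 × 9.81) = 28.54 m.
Velocity heads: v₁²/2g = 0.82²/19.62 = 0.034 m; v₂²/2g = 1.69²/19.62 = 0.146 m.
Total head H = z₁ + ψ₁ + v₁²/2g = 259.12 + 28.54 + 0.034 = 287.69 m.
ψ₂ = H − z₂ − v₂²/2g = 287.69 − 265.84 − 0.146 = 21.70 m.
P₂ = ρgψ₂ = 1000 × 9.81 × 21.70 ≈ 213 kPa.

P₂ ≈ 213 kPa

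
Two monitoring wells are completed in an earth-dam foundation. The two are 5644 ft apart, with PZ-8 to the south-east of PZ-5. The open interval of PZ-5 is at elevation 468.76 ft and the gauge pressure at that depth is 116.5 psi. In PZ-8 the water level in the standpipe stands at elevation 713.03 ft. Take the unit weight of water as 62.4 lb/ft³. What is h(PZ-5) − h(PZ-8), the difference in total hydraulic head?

Δh ≈ 24.58 ft

Pressure head at PZ-5: ψ = 144·P/γ = 144 × 116.5 / 62.4 = 268.85 ft.
Total head at PZ-5: h = z + ψ = 468.76 + 268.85 = 737.61 ft.
Total head at PZ-8: h = 713.03 ft (water level in the piezometer is the total head).
Head difference: h(PZ-5) − h(PZ-8) = 737.61 − 713.03 = 24.58 ft.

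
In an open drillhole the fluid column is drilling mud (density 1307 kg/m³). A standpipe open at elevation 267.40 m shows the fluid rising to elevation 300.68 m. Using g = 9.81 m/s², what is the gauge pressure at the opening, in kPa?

Pressure head ψ = h − z = 300.68 − 267.40 = 33.28 m.
P = ρgψ = 1307 × 9.81 × 33.28 = 426705 Pa ≈ 427 kPa.

P ≈ 427 kPa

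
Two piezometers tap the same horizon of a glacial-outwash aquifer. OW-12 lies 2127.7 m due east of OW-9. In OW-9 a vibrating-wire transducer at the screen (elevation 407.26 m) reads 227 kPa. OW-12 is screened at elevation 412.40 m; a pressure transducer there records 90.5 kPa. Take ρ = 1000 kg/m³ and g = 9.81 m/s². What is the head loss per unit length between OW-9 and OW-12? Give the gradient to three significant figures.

Pressure head at OW-9: ψ = P/(ρg) = 227×1000 / (1000 × 9.81) = 23.14 m.
Total head at OW-9: h = z + ψ = 407.26 + 23.14 = 430.40 m.
Pressure head at OW-12: ψ = P/(ρg) = 90.5×1000 / (1000 × 9.81) = 9.23 m.
Total head at OW-12: h = z + ψ = 412.40 + 9.23 = 421.63 m.
Head difference: h(OW-9) − h(OW-12) = 430.40 − 421.63 = 8.77 m.
Hydraulic gradient: i = |Δh| / L = 8.77 / 2127.7 = 0.00412.

i ≈ 0.00412 m/m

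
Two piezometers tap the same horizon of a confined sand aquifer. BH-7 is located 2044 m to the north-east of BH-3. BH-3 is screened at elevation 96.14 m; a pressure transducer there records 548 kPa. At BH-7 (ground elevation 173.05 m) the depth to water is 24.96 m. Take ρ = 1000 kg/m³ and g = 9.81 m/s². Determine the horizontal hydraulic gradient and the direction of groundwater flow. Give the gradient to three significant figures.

Pressure head at BH-3: ψ = P/(ρg) = 548×1000 / (1000 × 9.81) = 55.86 m.
Total head at BH-3: h = z + ψ = 96.14 + 55.86 = 152.00 m.
Total head at BH-7: h = 173.05 − 24.96 = 148.09 m.
Head difference: h(BH-3) − h(BH-7) = 152.00 − 148.09 = 3.91 m.
Hydraulic gradient: i = |Δh| / L = 3.91 / 2044 = 0.00191.
Flow is from higher to lower head: from BH-3 toward BH-7, i.e. toward the north-east.

i ≈ 0.00191; groundwater flows toward the north-east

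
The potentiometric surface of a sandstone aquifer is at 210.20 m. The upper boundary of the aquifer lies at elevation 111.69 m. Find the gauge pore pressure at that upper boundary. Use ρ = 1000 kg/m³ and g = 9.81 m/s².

Pressure head at the aquifer top: ψ = h − z = 210.20 − 111.69 = 98.51 m.
P = ρgψ = 1000 × 9.81 × 98.51 = 966383 Pa ≈ 966 kPa.

P ≈ 966 kPa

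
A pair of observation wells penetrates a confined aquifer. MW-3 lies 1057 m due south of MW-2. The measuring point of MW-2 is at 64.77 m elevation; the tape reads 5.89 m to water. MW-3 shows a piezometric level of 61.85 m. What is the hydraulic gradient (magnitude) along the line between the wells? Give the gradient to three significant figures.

Total head at MW-2: h = 64.77 − 5.89 = 58.88 m.
Total head at MW-3: h = 61.85 m (water level in the piezometer is the total head).
Head difference: h(MW-2) − h(MW-3) = 58.88 − 61.85 = -2.97 m.
Hydraulic gradient: i = |Δh| / L = 2.97 / 1057 = 0.00281.

i ≈ 0.00281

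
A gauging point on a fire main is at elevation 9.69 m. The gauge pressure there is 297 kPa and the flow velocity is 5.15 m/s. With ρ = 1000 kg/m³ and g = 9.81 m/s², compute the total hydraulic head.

h ≈ 41.32 m

Pressure head ψ = P/(ρg) = 297×1000 / (1000 × 9.81) = 30.28 m.
Velocity head = v²/(2g) = 5.15² / (2 × 9.81) = 1.352 m.
h = z + ψ + v²/(2g) = 9.69 + 30.28 + 1.352 = 41.32 m.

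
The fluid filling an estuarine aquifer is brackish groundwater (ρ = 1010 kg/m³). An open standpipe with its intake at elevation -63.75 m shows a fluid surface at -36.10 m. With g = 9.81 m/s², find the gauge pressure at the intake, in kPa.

Pressure head ψ = h − z = -36.10 − (-63.75) = 27.65 m.
P = ρgψ = 1010 × 9.81 × 27.65 = 273959 Pa ≈ 274 kPa.

P ≈ 274 kPa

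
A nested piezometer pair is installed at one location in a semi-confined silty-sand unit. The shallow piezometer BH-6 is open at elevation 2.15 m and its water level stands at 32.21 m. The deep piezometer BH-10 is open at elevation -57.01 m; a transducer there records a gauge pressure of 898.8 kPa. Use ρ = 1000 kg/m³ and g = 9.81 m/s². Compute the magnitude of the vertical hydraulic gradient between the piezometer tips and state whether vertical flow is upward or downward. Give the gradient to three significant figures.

|i_v| ≈ 0.0406; vertical flow is upward

Total head at BH-6: h = 32.21 m (water level in the standpipe).
Pressure head at BH-10: ψ = P/(ρg) = 898.8×1000 / (1000 × 9.81) = 91.62 m.
Total head at BH-10: h = z + ψ = -57.01 + 91.62 = 34.61 m.
Δh = h(BH-6) − h(BH-10) = 32.21 − 34.61 = -2.40 m.
Vertical separation Δz = 2.15 − (-57.01) = 59.16 m.
|i_v| = |Δh| / Δz = 2.40 / 59.16 = 0.0406.
Head is higher in the deep piezometer, so vertical flow is upward (discharge condition).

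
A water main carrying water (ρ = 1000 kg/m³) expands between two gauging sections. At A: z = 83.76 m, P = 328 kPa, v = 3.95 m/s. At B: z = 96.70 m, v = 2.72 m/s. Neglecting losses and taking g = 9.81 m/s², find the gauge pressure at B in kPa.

P₂ ≈ 205 kPa

Pressure head at A: ψ₁ = P₁/(ρg) = 328×1000 / (1000 × 9.81) = 33.44 m.
Velocity heads: v₁²/2g = 3.95²/19.62 = 0.795 m; v₂²/2g = 2.72²/19.62 = 0.377 m.
Total head H = z₁ + ψ₁ + v₁²/2g = 83.76 + 33.44 + 0.795 = 118.00 m.
ψ₂ = H − z₂ − v₂²/2g = 118.00 − 96.70 − 0.377 = 20.92 m.
P₂ = ρgψ₂ = 1000 × 9.81 × 20.92 ≈ 205 kPa.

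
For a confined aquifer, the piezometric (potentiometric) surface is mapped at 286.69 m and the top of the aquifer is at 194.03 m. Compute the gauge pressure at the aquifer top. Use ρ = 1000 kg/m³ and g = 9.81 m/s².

Pressure head at the aquifer top: ψ = h − z = 286.69 − 194.03 = 92.66 m.
P = ρgψ = 1000 × 9.81 × 92.66 = 908995 Pa ≈ 909 kPa.

P ≈ 909 kPa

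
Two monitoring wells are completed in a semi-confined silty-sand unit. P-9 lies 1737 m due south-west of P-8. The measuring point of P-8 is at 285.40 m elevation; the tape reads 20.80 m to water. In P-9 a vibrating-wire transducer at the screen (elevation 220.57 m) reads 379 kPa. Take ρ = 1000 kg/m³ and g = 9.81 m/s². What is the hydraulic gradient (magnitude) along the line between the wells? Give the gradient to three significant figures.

i ≈ 0.00311

Total head at P-8: h = 285.40 − 20.80 = 264.60 m.
Pressure head at P-9: ψ = P/(ρg) = 379×1000 / (1000 × 9.81) = 38.63 m.
Total head at P-9: h = z + ψ = 220.57 + 38.63 = 259.20 m.
Head difference: h(P-8) − h(P-9) = 264.60 − 259.20 = 5.40 m.
Hydraulic gradient: i = |Δh| / L = 5.40 / 1737 = 0.00311.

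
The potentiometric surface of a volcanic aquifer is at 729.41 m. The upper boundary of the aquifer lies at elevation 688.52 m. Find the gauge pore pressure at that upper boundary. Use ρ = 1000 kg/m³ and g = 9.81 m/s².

P ≈ 401 kPa

Pressure head at the aquifer top: ψ = h − z = 729.41 − 688.52 = 40.89 m.
P = ρgψ = 1000 × 9.81 × 40.89 = 401131 Pa ≈ 401 kPa.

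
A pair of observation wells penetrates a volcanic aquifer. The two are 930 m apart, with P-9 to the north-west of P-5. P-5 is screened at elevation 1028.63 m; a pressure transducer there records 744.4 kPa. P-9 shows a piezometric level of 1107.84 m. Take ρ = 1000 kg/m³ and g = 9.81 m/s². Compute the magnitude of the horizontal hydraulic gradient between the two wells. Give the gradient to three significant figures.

Pressure head at P-5: ψ = P/(ρg) = 744.4×1000 / (1000 × 9.81) = 75.88 m.
Total head at P-5: h = z + ψ = 1028.63 + 75.88 = 1104.51 m.
Total head at P-9: h = 1107.84 m (water level in the piezometer is the total head).
Head difference: h(P-5) − h(P-9) = 1104.51 − 1107.84 = -3.33 m.
Hydraulic gradient: i = |Δh| / L = 3.33 / 930 = 0.00358.

i ≈ 0.00358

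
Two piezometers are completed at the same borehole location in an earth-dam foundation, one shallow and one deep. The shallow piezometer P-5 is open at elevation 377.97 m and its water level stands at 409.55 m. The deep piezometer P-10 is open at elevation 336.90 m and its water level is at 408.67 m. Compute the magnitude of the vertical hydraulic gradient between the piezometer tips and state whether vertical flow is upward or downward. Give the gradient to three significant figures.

|i_v| ≈ 0.0214; vertical flow is downward

Total head at P-5: h = 409.55 m (water level in the standpipe).
Total head at P-10: h = 408.67 m.
Δh = h(P-5) − h(P-10) = 409.55 − 408.67 = 0.88 m.
Vertical separation Δz = 377.97 − 336.90 = 41.07 m.
|i_v| = |Δh| / Δz = 0.88 / 41.07 = 0.0214.
Head is higher in the shallow piezometer, so vertical flow is downward (recharge condition).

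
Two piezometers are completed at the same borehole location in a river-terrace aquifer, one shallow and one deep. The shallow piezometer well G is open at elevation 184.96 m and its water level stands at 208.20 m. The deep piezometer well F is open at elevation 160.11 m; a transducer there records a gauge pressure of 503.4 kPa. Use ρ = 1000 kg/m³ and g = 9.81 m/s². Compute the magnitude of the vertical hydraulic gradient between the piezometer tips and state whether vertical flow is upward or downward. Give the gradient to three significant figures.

Total head at well G: h = 208.20 m (water level in the standpipe).
Pressure head at well F: ψ = P/(ρg) = 503.4×1000 / (1000 × 9.81) = 51.31 m.
Total head at well F: h = z + ψ = 160.11 + 51.31 = 211.42 m.
Δh = h(well G) − h(well F) = 208.20 − 211.42 = -3.22 m.
Vertical separation Δz = 184.96 − 160.11 = 24.85 m.
|i_v| = |Δh| / Δz = 3.22 / 24.85 = 0.130.
Head is higher in the deep piezometer, so vertical flow is upward (discharge condition).

|i_v| ≈ 0.130; vertical flow is upward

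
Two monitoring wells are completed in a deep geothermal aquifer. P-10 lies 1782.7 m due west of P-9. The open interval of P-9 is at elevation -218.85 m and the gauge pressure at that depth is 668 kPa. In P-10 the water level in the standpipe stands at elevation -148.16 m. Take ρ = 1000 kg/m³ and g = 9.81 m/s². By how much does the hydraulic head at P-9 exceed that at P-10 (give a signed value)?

Δh ≈ -2.60 m

Pressure head at P-9: ψ = P/(ρg) = 668×1000 / (1000 × 9.81) = 68.09 m.
Total head at P-9: h = z + ψ = -218.85 + 68.09 = -150.76 m.
Total head at P-10: h = -148.16 m (water level in the piezometer is the total head).
Head difference: h(P-9) − h(P-10) = -150.76 − (-148.16) = -2.60 m.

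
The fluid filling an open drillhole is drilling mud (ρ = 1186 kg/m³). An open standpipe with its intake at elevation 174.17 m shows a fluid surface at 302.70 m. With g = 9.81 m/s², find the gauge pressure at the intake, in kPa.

Pressure head ψ = h − z = 302.70 − 174.17 = 128.53 m.
P = ρgψ = 1186 × 9.81 × 128.53 = 1495403 Pa ≈ 1500 kPa.

P ≈ 1500 kPa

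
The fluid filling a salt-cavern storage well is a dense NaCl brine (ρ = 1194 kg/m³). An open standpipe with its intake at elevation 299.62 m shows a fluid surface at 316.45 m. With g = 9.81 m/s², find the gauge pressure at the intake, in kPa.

P ≈ 197 kPa

Pressure head ψ = h − z = 316.45 − 299.62 = 16.83 m.
P = ρgψ = 1194 × 9.81 × 16.83 = 197132 Pa ≈ 197 kPa.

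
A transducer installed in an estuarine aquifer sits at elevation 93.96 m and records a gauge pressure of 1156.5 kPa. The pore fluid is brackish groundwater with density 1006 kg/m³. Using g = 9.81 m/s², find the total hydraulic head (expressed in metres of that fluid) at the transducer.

ψ = P/(ρg) = 1156.5×1000 / (1006 × 9.81) = 117.19 m.
h = z + ψ = 93.96 + 117.19 = 211.15 m.

h ≈ 211.15 m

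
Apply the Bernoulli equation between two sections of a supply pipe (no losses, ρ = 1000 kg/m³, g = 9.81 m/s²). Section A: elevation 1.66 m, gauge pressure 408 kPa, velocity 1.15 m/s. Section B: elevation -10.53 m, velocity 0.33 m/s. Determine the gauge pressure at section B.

P₂ ≈ 528 kPa

Pressure head at A: ψ₁ = P₁/(ρg) = 408×1000 / (1000 × 9.81) = 41.59 m.
Velocity heads: v₁²/2g = 1.15²/19.62 = 0.067 m; v₂²/2g = 0.33²/19.62 = 0.006 m.
Total head H = z₁ + ψ₁ + v₁²/2g = 1.66 + 41.59 + 0.067 = 43.32 m.
ψ₂ = H − z₂ − v₂²/2g = 43.32 − (-10.53) − 0.006 = 53.84 m.
P₂ = ρgψ₂ = 1000 × 9.81 × 53.84 ≈ 528 kPa.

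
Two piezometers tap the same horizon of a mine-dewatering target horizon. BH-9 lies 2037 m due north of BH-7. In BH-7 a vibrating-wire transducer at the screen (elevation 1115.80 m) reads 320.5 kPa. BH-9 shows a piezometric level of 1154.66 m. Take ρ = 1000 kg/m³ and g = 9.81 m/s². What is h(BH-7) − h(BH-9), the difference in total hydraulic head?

Δh ≈ -6.19 m

Pressure head at BH-7: ψ = P/(ρg) = 320.5×1000 / (1000 × 9.81) = 32.67 m.
Total head at BH-7: h = z + ψ = 1115.80 + 32.67 = 1148.47 m.
Total head at BH-9: h = 1154.66 m (water level in the piezometer is the total head).
Head difference: h(BH-7) − h(BH-9) = 1148.47 − 1154.66 = -6.19 m.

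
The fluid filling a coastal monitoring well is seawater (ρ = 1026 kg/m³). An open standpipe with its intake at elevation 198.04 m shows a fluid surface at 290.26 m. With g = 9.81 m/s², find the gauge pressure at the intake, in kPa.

Pressure head ψ = h − z = 290.26 − 198.04 = 92.22 m.
P = ρgψ = 1026 × 9.81 × 92.22 = 928200 Pa ≈ 928 kPa.

P ≈ 928 kPa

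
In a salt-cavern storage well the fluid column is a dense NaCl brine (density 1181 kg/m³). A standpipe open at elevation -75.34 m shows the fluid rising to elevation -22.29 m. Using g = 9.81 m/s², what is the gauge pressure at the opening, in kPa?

Pressure head ψ = h − z = -22.29 − (-75.34) = 53.05 m.
P = ρgψ = 1181 × 9.81 × 53.05 = 614617 Pa ≈ 615 kPa.

P ≈ 615 kPa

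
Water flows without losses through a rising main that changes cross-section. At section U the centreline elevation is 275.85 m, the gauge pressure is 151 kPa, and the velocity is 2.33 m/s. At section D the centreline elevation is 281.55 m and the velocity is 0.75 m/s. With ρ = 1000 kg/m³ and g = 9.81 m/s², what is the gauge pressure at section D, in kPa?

Pressure head at U: ψ₁ = P₁/(ρg) = 151×1000 / (1000 × 9.81) = 15.39 m.
Velocity heads: v₁²/2g = 2.33²/19.62 = 0.277 m; v₂²/2g = 0.75²/19.62 = 0.029 m.
Total head H = z₁ + ψ₁ + v₁²/2g = 275.85 + 15.39 + 0.277 = 291.52 m.
ψ₂ = H − z₂ − v₂²/2g = 291.52 − 281.55 − 0.029 = 9.94 m.
P₂ = ρgψ₂ = 1000 × 9.81 × 9.94 ≈ 97.5 kPa.

P₂ ≈ 97.5 kPa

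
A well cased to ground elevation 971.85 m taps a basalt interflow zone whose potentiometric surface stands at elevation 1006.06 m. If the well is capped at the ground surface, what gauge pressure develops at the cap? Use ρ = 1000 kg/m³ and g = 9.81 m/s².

Head above the cap: Δh = 1006.06 − 971.85 = 34.21 m.
P = ρgΔh = 1000 × 9.81 × 34.21 = 335600 Pa ≈ 336 kPa.

P ≈ 336 kPa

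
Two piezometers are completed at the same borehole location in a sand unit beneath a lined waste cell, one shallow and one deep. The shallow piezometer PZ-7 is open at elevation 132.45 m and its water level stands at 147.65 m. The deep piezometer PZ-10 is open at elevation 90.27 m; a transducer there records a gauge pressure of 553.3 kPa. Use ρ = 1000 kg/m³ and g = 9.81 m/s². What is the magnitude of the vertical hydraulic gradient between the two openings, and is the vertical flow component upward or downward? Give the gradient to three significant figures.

|i_v| ≈ 0.0232; vertical flow is downward

Total head at PZ-7: h = 147.65 m (water level in the standpipe).
Pressure head at PZ-10: ψ = P/(ρg) = 553.3×1000 / (1000 × 9.81) = 56.40 m.
Total head at PZ-10: h = z + ψ = 90.27 + 56.40 = 146.67 m.
Δh = h(PZ-7) − h(PZ-10) = 147.65 − 146.67 = 0.98 m.
Vertical separation Δz = 132.45 − 90.27 = 42.18 m.
|i_v| = |Δh| / Δz = 0.98 / 42.18 = 0.0232.
Head is higher in the shallow piezometer, so vertical flow is downward (recharge condition).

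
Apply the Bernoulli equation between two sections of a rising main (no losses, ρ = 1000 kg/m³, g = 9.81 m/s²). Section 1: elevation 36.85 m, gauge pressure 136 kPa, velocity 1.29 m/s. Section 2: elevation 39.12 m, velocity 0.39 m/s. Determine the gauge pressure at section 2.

P₂ ≈ 114 kPa

Pressure head at 1: ψ₁ = P₁/(ρg) = 136×1000 / (1000 × 9.81) = 13.86 m.
Velocity heads: v₁²/2g = 1.29²/19.62 = 0.085 m; v₂²/2g = 0.39²/19.62 = 0.008 m.
Total head H = z₁ + ψ₁ + v₁²/2g = 36.85 + 13.86 + 0.085 = 50.80 m.
ψ₂ = H − z₂ − v₂²/2g = 50.80 − 39.12 − 0.008 = 11.67 m.
P₂ = ρgψ₂ = 1000 × 9.81 × 11.67 ≈ 114 kPa.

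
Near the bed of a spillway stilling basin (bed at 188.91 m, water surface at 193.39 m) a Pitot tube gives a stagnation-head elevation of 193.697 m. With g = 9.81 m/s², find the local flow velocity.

Near the bed, under hydrostatic conditions, the piezometric head (z + ψ) equals the free-surface elevation, 193.39 m.
Velocity head = total − piezometric = 193.697 − 193.39 = 0.307 m.
v = √(2g·h_v) = √(2 × 9.81 × 0.307) = 2.45 m/s.

v ≈ 2.45 m/s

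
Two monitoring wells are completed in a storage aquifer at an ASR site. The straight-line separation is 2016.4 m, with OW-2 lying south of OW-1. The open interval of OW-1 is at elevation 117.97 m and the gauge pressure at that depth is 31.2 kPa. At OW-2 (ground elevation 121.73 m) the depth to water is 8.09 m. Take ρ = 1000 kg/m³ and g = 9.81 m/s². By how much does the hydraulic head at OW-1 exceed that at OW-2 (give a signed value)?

Δh ≈ 7.51 m

Pressure head at OW-1: ψ = P/(ρg) = 31.2×1000 / (1000 × 9.81) = 3.18 m.
Total head at OW-1: h = z + ψ = 117.97 + 3.18 = 121.15 m.
Total head at OW-2: h = 121.73 − 8.09 = 113.64 m.
Head difference: h(OW-1) − h(OW-2) = 121.15 − 113.64 = 7.51 m.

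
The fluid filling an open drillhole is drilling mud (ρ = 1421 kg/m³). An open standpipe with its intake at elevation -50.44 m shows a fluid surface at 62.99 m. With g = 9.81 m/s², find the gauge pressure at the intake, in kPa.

P ≈ 1580 kPa

Pressure head ψ = h − z = 62.99 − (-50.44) = 113.43 m.
P = ρgψ = 1421 × 9.81 × 113.43 = 1581215 Pa ≈ 1580 kPa.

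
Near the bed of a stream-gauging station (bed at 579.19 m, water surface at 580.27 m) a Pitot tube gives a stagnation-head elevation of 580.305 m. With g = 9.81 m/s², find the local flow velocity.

v ≈ 0.829 m/s

Near the bed, under hydrostatic conditions, the piezometric head (z + ψ) equals the free-surface elevation, 580.27 m.
Velocity head = total − piezometric = 580.305 − 580.27 = 0.035 m.
v = √(2g·h_v) = √(2 × 9.81 × 0.035) = 0.829 m/s.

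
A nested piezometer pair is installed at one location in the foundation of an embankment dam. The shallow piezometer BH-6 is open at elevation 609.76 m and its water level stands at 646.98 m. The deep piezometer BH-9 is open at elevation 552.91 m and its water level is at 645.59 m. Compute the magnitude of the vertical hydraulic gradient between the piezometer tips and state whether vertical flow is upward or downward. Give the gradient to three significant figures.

Total head at BH-6: h = 646.98 m (water level in the standpipe).
Total head at BH-9: h = 645.59 m.
Δh = h(BH-6) − h(BH-9) = 646.98 − 645.59 = 1.39 m.
Vertical separation Δz = 609.76 − 552.91 = 56.85 m.
|i_v| = |Δh| / Δz = 1.39 / 56.85 = 0.0245.
Head is higher in the shallow piezometer, so vertical flow is downward (recharge condition).

|i_v| ≈ 0.0245; vertical flow is downward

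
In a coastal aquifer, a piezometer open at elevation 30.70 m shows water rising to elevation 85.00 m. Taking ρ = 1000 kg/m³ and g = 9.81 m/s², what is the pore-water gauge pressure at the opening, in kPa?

Pressure head ψ = h − z = 85.00 − 30.70 = 54.30 m.
P = ρgψ = 1000 × 9.81 × 54.30 = 532683 Pa ≈ 533 kPa.

P ≈ 533 kPa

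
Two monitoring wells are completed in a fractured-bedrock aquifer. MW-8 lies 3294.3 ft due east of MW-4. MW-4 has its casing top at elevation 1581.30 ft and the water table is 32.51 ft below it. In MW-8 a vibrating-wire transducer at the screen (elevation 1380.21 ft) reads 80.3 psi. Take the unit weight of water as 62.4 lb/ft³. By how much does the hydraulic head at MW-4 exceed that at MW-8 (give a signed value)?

Δh ≈ -16.73 ft

Total head at MW-4: h = 1581.30 − 32.51 = 1548.79 ft.
Pressure head at MW-8: ψ = 144·P/γ = 144 × 80.3 / 62.4 = 185.31 ft.
Total head at MW-8: h = z + ψ = 1380.21 + 185.31 = 1565.52 ft.
Head difference: h(MW-4) − h(MW-8) = 1548.79 − 1565.52 = -16.73 ft.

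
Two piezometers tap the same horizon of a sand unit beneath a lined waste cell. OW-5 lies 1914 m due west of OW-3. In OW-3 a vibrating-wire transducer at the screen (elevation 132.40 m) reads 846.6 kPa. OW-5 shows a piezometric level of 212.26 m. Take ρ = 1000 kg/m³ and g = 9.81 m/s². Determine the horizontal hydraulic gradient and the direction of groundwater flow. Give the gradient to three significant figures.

i ≈ 0.00336; groundwater flows toward the west

Pressure head at OW-3: ψ = P/(ρg) = 846.6×1000 / (1000 × 9.81) = 86.30 m.
Total head at OW-3: h = z + ψ = 132.40 + 86.30 = 218.70 m.
Total head at OW-5: h = 212.26 m (water level in the piezometer is the total head).
Head difference: h(OW-3) − h(OW-5) = 218.70 − 212.26 = 6.44 m.
Hydraulic gradient: i = |Δh| / L = 6.44 / 1914 = 0.00336.
Flow is from higher to lower head: from OW-3 toward OW-5, i.e. toward the west.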